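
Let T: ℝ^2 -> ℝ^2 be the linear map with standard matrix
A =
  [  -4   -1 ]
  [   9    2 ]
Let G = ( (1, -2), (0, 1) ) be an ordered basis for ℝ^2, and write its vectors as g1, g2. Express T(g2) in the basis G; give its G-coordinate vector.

Compute T(g2) = A g2 = (-1, 2) in standard coordinates.
Then write this in G-coordinates: solve for y in y_1 g1 + y_2 g2 = (-1, 2).
This gives y = (-1, 0), which is column 2 of [T]_G.

(-1, 0)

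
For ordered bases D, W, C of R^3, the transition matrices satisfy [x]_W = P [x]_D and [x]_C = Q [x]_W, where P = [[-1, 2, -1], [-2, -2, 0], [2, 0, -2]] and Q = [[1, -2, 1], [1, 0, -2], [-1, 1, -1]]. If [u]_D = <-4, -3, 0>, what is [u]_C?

<-38, 14, 24>

Apply P to get W-coordinates <-2, 14, -8>, then Q to get C-coordinates.
The result is [u]_C = <-38, 14, 24>.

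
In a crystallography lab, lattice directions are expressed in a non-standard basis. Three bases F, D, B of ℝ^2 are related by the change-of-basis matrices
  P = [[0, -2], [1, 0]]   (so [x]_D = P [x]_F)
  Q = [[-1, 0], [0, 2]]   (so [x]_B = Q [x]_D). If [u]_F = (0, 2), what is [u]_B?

Composing the changes, [u]_B = Q P [u]_F.
Q P = [[0, 2], [2, 0]]; applying this to (0, 2) gives (4, 0).

(4, 0)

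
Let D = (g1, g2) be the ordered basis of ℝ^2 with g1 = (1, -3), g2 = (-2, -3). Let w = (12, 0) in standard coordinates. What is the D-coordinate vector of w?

(4, -4)

We seek scalars with c_1 g1 + c_2 g2 = w; equivalently solve M c = w where the columns of M are g1, g2.
System: c_1 - 2c_2 = 12, -3c_1 - 3c_2 = 0; solving gives c_1 = 4, c_2 = -4.
Check: 4g1 - 4g2 = (12, 0).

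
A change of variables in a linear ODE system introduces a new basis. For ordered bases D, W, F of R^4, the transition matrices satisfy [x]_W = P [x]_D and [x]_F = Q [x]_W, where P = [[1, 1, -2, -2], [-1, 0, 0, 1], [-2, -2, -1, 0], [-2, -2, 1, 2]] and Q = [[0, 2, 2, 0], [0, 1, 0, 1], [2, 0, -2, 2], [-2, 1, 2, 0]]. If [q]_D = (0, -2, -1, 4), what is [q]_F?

(18, 15, -4, 30)

Apply P to get W-coordinates (-8, 4, 5, 11), then Q to get F-coordinates.
The result is [q]_F = (18, 15, -4, 30).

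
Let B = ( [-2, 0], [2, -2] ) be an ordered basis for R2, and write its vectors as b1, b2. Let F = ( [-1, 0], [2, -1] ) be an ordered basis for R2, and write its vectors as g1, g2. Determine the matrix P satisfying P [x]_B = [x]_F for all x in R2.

[[2, 2], [0, 2]]

Column j of P is [bj]_F, since P maps B-coordinates to F-coordinates.
Expressing b1 in F: b1 = 2g1 + 0·g2, so column 1 of P is [2, 0].
Doing the same for each bj gives P = [[2, 2], [0, 2]].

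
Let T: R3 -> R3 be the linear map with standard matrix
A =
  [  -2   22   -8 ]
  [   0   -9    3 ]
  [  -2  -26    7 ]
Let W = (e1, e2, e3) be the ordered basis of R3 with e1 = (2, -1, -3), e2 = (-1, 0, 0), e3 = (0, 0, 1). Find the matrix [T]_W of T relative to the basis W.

[[0, 0, -3], [2, -2, 2], [1, 2, -2]]

With P the matrix whose columns are e1, ..., e3, [T]_W = P^(-1) A P.
Column by column: T(e1) = A e1 = (-2, 0, 1); its W-coordinates (0, 2, 1) give column 1.
Continuing for each basis vector yields [T]_W = [[0, 0, -3], [2, -2, 2], [1, 2, -2]].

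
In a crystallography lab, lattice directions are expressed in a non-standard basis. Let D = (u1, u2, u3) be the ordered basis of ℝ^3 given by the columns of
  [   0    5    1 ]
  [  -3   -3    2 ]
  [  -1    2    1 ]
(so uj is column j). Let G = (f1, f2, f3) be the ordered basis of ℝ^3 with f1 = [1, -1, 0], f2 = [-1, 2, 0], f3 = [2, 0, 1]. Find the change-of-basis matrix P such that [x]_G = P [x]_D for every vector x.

Take x = uj: its D-coordinates are the j-th standard unit vector, so P e_j — column j of P — equals [uj]_G.
u1 = f1 - f2 - f3, giving column 1 = [1, -1, -1]; repeating for each j gives P = [[1, -1, 0], [-1, -2, 1], [-1, 2, 1]].

[[1, -1, 0], [-1, -2, 1], [-1, 2, 1]]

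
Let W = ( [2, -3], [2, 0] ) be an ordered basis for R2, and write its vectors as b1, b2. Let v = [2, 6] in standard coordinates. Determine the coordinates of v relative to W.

[v]_W is the unique c with M c = v, where M has columns b1, b2.
System: 2c_1 + 2c_2 = 2, -3c_1 + 0c_2 = 6; solving gives c_1 = -2, c_2 = 3.
Check: -2b1 + 3b2 = [2, 6].

[-2, 3]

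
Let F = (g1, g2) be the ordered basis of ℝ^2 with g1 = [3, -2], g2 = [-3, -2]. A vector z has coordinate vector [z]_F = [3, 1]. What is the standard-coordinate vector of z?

By definition z = 3g1 + g2.
Summing componentwise gives [6, -8].

[6, -8]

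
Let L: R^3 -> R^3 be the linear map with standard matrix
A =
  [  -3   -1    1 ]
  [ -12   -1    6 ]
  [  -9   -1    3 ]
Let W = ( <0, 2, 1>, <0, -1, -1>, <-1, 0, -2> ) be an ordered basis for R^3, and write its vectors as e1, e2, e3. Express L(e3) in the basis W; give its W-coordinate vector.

Compute L(e3) = A e3 = <1, 0, 3> in standard coordinates.
Then write this in W-coordinates: solve for y in y_1 e1 + ... + y_3 e3 = <1, 0, 3>.
This gives y = <-1, -2, -1>, which is column 3 of [L]_W.

<-1, -2, -1>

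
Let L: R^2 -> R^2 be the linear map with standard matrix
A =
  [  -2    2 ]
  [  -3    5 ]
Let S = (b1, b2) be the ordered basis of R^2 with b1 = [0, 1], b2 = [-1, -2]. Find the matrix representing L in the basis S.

[[1, -3], [-2, 2]]

Let P have columns b1, b2. Then [L]_S = P^(-1) A P.
Here det P = 1, so P^(-1) is integer; computing A P first and then P^(-1)(A P) gives [[1, -3], [-2, 2]].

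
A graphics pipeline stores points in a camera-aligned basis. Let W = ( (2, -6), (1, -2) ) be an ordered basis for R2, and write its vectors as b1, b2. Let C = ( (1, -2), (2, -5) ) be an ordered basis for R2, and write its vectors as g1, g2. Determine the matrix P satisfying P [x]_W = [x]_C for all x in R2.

[[-2, 1], [2, 0]]

Column j of P is [bj]_C, since P maps W-coordinates to C-coordinates.
Expressing b1 in C: b1 = -2g1 + 2g2, so column 1 of P is (-2, 2).
Doing the same for each bj gives P = [[-2, 1], [2, 0]].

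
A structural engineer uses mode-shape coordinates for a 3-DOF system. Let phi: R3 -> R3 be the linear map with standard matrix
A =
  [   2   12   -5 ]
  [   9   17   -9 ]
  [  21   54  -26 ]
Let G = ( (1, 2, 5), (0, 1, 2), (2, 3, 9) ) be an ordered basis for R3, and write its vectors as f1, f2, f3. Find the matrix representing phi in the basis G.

[[-3, -2, -3], [-2, -3, -3], [2, 2, -1]]

Let P have columns f1, ..., f3. Then [phi]_G = P^(-1) A P.
Here det P = 1, so P^(-1) is integer; computing A P first and then P^(-1)(A P) gives [[-3, -2, -3], [-2, -3, -3], [2, 2, -1]].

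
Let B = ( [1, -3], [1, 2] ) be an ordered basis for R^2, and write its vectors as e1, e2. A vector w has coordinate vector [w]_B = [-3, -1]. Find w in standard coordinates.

w = M [w]_B, where M has columns e1, e2.
Carrying out the matrix-vector product, w = [-4, 7].

[-4, 7]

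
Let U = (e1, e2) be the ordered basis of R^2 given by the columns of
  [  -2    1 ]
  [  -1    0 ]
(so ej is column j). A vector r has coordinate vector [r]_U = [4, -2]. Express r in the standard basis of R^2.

The coordinates say r = 4e1 - 2e2; adding the scaled basis vectors gives [-10, -4].

[-10, -4]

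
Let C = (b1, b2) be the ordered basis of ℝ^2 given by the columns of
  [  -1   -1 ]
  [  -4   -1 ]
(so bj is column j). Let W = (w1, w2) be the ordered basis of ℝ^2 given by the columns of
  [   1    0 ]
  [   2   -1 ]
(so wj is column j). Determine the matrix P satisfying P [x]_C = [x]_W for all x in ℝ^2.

[[-1, -1], [2, -1]]

Column j of P is [bj]_W, since P maps C-coordinates to W-coordinates.
Expressing b1 in W: b1 = -w1 + 2w2, so column 1 of P is (-1, 2).
Doing the same for each bj gives P = [[-1, -1], [2, -1]].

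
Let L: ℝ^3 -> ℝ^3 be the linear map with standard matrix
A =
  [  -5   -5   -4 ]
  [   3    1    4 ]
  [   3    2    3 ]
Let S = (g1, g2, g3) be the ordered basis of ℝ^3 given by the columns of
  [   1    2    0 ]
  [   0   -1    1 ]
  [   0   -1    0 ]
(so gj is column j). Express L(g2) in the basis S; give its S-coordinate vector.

[1, -1, 0]

Column 2 of [L]_S is the S-coordinate vector of L(g2).
In standard coordinates L(g2) = A g2 = [-1, 1, 1].
Converting to S: [-1, 1, 1] = g1 - g2 + 0·g3, so the coordinate vector is [1, -1, 0].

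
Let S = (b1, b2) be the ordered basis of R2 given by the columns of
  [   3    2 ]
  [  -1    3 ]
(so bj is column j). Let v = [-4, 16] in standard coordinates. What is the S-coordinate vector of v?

[-4, 4]

We seek scalars with c_1 b1 + c_2 b2 = v; equivalently solve M c = v where the columns of M are b1, b2.
System: 3c_1 + 2c_2 = -4, -c_1 + 3c_2 = 16; solving gives c_1 = -4, c_2 = 4.
Check: -4b1 + 4b2 = [-4, 16].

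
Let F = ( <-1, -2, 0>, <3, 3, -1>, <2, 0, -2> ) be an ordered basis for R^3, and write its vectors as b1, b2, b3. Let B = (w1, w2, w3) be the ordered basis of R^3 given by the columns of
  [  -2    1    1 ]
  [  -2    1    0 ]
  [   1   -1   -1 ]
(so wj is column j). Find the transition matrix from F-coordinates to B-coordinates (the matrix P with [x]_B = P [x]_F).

Take x = bj: its F-coordinates are the j-th standard unit vector, so P e_j — column j of P — equals [bj]_B.
b1 = w1 + 0·w2 + w3, giving column 1 = <1, 0, 1>; repeating for each j gives P = [[1, -2, 0], [0, -1, 0], [1, 0, 2]].

[[1, -2, 0], [0, -1, 0], [1, 0, 2]]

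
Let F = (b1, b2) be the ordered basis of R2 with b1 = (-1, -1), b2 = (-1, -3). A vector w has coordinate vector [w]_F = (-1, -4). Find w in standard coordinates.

(5, 13)

By definition w = -b1 - 4b2.
Summing componentwise gives (5, 13).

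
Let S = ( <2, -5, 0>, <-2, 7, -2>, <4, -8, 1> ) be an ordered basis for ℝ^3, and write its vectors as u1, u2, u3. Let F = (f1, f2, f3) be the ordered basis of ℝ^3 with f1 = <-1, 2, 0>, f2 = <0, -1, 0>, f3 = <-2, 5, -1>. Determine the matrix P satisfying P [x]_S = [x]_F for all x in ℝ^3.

[[-2, -2, -2], [1, -1, -1], [0, 2, -1]]

Let M have columns uj and N have columns fj. Then for every x, N [x]_F = x = M [x]_S, so P = N^(-1) M.
Since det N = -1, N^(-1) has integer entries; multiplying gives P = [[-2, -2, -2], [1, -1, -1], [0, 2, -1]].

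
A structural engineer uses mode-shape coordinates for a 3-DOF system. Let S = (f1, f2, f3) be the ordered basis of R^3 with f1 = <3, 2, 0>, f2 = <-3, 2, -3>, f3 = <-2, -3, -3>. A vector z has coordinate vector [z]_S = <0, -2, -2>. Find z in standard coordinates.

The coordinates say z = 0·f1 - 2f2 - 2f3; adding the scaled basis vectors gives <10, 2, 12>.

<10, 2, 12>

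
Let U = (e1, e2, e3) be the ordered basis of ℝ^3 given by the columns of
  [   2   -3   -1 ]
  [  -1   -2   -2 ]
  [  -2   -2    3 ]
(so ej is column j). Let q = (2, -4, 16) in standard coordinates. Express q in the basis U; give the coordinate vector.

Write q = c_1 e1 + ... + c_3 e3 and solve for the c_i.
Gaussian elimination on [M | q] yields c = (0, -2, 4).
Check: 0·e1 - 2e2 + 4e3 = (2, -4, 16).

(0, -2, 4)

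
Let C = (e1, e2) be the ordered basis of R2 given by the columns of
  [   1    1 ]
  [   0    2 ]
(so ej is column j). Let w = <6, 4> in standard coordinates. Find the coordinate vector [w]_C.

<4, 2>

We seek scalars with c_1 e1 + c_2 e2 = w; equivalently solve M c = w where the columns of M are e1, e2.
System: c_1 + c_2 = 6, 0c_1 + 2c_2 = 4; solving gives c_1 = 4, c_2 = 2.
Check: 4e1 + 2e2 = <6, 4>.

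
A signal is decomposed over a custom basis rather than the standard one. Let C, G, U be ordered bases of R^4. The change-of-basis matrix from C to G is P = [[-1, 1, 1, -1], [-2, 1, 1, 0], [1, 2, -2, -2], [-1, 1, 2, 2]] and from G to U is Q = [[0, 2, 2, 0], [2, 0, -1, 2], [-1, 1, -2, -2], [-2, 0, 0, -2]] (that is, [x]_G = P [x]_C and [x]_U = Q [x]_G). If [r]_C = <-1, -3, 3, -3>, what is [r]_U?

Apply P to get G-coordinates <4, 2, -7, -2>, then Q to get U-coordinates.
The result is [r]_U = <-10, 11, 16, -4>.

<-10, 11, 16, -4>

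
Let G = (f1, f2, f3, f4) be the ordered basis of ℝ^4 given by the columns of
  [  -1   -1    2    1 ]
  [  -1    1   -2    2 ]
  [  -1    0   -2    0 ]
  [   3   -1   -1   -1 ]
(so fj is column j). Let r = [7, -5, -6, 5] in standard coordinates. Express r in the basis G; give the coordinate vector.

[r]_G is the unique c with M c = r, where M has columns f1, ..., f4.
Gaussian elimination on [M | r] yields c = (2, -3, 2, 2).
Check: 2f1 - 3f2 + 2f3 + 2f4 = [7, -5, -6, 5].

[2, -3, 2, 2]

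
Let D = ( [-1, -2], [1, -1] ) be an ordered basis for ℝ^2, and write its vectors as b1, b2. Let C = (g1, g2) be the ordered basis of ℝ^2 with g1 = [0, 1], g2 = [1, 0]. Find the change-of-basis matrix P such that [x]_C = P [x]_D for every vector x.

Column j of P is [bj]_C, since P maps D-coordinates to C-coordinates.
Expressing b1 in C: b1 = -2g1 - g2, so column 1 of P is [-2, -1].
Doing the same for each bj gives P = [[-2, -1], [-1, 1]].

[[-2, -1], [-1, 1]]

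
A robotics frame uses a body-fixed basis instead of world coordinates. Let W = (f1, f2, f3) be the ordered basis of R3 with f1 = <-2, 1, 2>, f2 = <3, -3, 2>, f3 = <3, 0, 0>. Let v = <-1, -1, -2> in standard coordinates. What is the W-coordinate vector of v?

We seek scalars with c_1 f1 + ... + c_3 f3 = v; equivalently solve M c = v where the columns of M are f1, ..., f3.
Row-reducing the augmented matrix [M | v] gives c = (-1, 0, -1).
Check: -f1 + 0·f2 - f3 = <-1, -1, -2>.

<-1, 0, -1>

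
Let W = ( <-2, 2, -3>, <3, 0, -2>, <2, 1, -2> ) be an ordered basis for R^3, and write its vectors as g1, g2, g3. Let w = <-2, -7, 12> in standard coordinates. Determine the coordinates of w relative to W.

<-2, 0, -3>

[w]_W is the unique c with M c = w, where M has columns g1, ..., g3.
Row-reducing the augmented matrix [M | w] gives c = (-2, 0, -3).
Check: -2g1 + 0·g2 - 3g3 = <-2, -7, 12>.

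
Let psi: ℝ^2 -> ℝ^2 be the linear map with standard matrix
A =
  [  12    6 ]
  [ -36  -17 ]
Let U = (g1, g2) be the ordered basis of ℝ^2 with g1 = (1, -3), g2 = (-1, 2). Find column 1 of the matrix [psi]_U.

(-3, 3)

Compute psi(g1) = A g1 = (-6, 15) in standard coordinates.
Then write this in U-coordinates: solve for y in y_1 g1 + y_2 g2 = (-6, 15).
This gives y = (-3, 3), which is column 1 of [psi]_U.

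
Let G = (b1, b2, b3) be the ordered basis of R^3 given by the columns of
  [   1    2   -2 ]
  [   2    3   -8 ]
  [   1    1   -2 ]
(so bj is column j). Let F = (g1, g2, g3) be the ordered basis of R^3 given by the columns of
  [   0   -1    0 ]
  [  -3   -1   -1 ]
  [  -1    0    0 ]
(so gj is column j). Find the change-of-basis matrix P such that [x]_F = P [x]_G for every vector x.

Column j of P is [bj]_F, since P maps G-coordinates to F-coordinates.
Expressing b1 in F: b1 = -g1 - g2 + 2g3, so column 1 of P is <-1, -1, 2>.
Doing the same for each bj gives P = [[-1, -1, 2], [-1, -2, 2], [2, 2, 0]].

[[-1, -1, 2], [-1, -2, 2], [2, 2, 0]]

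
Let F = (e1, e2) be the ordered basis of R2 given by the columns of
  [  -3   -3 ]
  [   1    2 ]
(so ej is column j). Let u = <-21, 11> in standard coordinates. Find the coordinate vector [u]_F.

<3, 4>

[u]_F is the unique c with M c = u, where M has columns e1, e2.
System: -3c_1 - 3c_2 = -21, c_1 + 2c_2 = 11; solving gives c_1 = 3, c_2 = 4.
Check: 3e1 + 4e2 = <-21, 11>.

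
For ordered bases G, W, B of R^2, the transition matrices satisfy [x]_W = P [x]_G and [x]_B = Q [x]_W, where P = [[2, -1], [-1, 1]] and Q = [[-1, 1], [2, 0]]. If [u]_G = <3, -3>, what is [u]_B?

First [u]_W = P [u]_G = <9, -6>.
Then [u]_B = Q [u]_W = <-15, 18>.

<-15, 18>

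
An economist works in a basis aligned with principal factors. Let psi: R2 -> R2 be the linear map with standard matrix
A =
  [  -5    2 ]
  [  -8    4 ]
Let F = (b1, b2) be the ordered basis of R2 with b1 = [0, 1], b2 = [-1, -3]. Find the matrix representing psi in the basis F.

[[-2, -1], [-2, 1]]

The j-th column of [psi]_F is [psi(bj)]_F.
psi(b1) = A b1 = [2, 4] = -2b1 - 2b2, so column 1 is [-2, -2].
Repeating for b2 and assembling the columns gives [[-2, -1], [-2, 1]].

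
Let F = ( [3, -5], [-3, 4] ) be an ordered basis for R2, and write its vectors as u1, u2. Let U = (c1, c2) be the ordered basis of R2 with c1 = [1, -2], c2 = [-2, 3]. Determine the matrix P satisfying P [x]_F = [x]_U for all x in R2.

[[1, 1], [-1, 2]]

Take x = uj: its F-coordinates are the j-th standard unit vector, so P e_j — column j of P — equals [uj]_U.
u1 = c1 - c2, giving column 1 = [1, -1]; repeating for each j gives P = [[1, 1], [-1, 2]].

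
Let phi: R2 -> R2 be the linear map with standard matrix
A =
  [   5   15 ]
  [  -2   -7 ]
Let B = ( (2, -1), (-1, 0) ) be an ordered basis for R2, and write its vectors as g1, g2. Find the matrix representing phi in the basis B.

Let P have columns g1, g2. Then [phi]_B = P^(-1) A P.
Here det P = -1, so P^(-1) is integer; computing A P first and then P^(-1)(A P) gives [[-3, -2], [-1, 1]].

[[-3, -2], [-1, 1]]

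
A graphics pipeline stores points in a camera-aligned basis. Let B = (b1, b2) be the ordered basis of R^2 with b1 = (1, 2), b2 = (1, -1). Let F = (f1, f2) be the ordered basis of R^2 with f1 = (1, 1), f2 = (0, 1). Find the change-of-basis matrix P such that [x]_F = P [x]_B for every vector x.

Take x = bj: its B-coordinates are the j-th standard unit vector, so P e_j — column j of P — equals [bj]_F.
b1 = f1 + f2, giving column 1 = (1, 1); repeating for each j gives P = [[1, 1], [1, -2]].

[[1, 1], [1, -2]]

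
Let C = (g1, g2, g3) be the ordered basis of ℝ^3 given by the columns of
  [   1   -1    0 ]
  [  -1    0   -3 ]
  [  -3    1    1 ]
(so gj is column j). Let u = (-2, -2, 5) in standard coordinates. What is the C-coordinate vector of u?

[u]_C is the unique c with M c = u, where M has columns g1, ..., g3.
Solving this 3x3 system gives c = (-1, 1, 1).
Check: -g1 + g2 + g3 = (-2, -2, 5).

(-1, 1, 1)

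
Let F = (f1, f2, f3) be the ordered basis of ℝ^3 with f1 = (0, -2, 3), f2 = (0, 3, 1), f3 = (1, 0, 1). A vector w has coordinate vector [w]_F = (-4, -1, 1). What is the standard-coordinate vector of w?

w = M [w]_F, where M has columns f1, ..., f3.
Carrying out the matrix-vector product, w = (1, 5, -12).

(1, 5, -12)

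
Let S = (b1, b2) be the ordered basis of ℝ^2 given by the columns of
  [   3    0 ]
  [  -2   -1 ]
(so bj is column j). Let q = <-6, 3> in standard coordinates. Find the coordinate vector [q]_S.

[q]_S is the unique c with M c = q, where M has columns b1, b2.
System: 3c_1 + 0c_2 = -6, -2c_1 - c_2 = 3; solving gives c_1 = -2, c_2 = 1.
Check: -2b1 + b2 = <-6, 3>.

<-2, 1>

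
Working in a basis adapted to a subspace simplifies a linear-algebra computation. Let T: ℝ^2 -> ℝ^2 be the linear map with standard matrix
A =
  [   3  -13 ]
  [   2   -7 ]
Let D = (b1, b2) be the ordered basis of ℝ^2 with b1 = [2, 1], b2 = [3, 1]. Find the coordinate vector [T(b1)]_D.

Compute T(b1) = A b1 = [-7, -3] in standard coordinates.
Then write this in D-coordinates: solve for y in y_1 b1 + y_2 b2 = [-7, -3].
This gives y = [-2, -1], which is column 1 of [T]_D.

[-2, -1]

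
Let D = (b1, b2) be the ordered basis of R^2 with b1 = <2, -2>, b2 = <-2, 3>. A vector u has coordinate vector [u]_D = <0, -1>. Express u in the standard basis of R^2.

The coordinates say u = 0·b1 - b2; adding the scaled basis vectors gives <2, -3>.

<2, -3>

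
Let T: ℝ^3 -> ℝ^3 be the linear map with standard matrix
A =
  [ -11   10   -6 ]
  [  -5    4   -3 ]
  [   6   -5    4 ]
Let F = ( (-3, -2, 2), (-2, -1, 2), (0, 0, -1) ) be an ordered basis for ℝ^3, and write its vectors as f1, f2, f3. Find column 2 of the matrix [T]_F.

(0, 0, -1)

Column 2 of [T]_F is the F-coordinate vector of T(f2).
In standard coordinates T(f2) = A f2 = (0, 0, 1).
Converting to F: (0, 0, 1) = 0·f1 + 0·f2 - f3, so the coordinate vector is (0, 0, -1).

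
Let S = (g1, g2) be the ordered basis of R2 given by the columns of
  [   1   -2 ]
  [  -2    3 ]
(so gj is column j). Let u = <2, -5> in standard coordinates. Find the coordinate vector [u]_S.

We seek scalars with c_1 g1 + c_2 g2 = u; equivalently solve M c = u where the columns of M are g1, g2.
System: c_1 - 2c_2 = 2, -2c_1 + 3c_2 = -5; solving gives c_1 = 4, c_2 = 1.
Check: 4g1 + g2 = <2, -5>.

<4, 1>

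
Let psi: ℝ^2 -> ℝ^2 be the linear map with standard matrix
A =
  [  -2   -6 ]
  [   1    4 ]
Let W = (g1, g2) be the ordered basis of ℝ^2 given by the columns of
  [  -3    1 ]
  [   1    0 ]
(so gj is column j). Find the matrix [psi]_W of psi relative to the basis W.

Let P have columns g1, g2. Then [psi]_W = P^(-1) A P.
Here det P = -1, so P^(-1) is integer; computing A P first and then P^(-1)(A P) gives [[1, 1], [3, 1]].

[[1, 1], [3, 1]]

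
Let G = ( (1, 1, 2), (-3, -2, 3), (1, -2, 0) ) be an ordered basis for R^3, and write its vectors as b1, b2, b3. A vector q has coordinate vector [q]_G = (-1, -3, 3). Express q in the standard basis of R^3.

By definition q = -b1 - 3b2 + 3b3.
Summing componentwise gives (11, -1, -11).

(11, -1, -11)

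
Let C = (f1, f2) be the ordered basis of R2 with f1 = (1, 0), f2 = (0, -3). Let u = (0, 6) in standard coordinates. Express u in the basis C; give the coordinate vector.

(0, -2)

[u]_C is the unique c with M c = u, where M has columns f1, f2.
System: c_1 + 0c_2 = 0, 0c_1 - 3c_2 = 6; solving gives c_1 = 0, c_2 = -2.
Check: 0·f1 - 2f2 = (0, 6).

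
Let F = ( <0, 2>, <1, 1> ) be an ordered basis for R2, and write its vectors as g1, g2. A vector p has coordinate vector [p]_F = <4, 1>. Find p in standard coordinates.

<1, 9>

The coordinates say p = 4g1 + g2; adding the scaled basis vectors gives <1, 9>.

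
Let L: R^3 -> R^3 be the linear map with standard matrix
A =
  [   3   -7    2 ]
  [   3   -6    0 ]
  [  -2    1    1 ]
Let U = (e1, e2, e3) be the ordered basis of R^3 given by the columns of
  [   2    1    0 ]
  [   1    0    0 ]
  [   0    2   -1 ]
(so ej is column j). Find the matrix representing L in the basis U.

[[0, 3, 0], [-1, 1, -2], [1, 2, -3]]

With P the matrix whose columns are e1, ..., e3, [L]_U = P^(-1) A P.
Column by column: L(e1) = A e1 = (-1, 0, -3); its U-coordinates (0, -1, 1) give column 1.
Continuing for each basis vector yields [L]_U = [[0, 3, 0], [-1, 1, -2], [1, 2, -3]].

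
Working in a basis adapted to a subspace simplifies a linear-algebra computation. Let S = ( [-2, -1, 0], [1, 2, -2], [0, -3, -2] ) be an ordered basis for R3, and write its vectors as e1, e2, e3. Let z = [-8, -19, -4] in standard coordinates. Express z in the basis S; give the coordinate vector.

[3, -2, 4]

Write z = c_1 e1 + ... + c_3 e3 and solve for the c_i.
Row-reducing the augmented matrix [M | z] gives c = (3, -2, 4).
Check: 3e1 - 2e2 + 4e3 = [-8, -19, -4].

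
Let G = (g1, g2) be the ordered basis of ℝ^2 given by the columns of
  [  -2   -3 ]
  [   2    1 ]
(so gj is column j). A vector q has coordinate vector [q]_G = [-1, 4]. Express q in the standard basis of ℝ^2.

[-10, 2]

q = M [q]_G, where M has columns g1, g2.
Carrying out the matrix-vector product, q = [-10, 2].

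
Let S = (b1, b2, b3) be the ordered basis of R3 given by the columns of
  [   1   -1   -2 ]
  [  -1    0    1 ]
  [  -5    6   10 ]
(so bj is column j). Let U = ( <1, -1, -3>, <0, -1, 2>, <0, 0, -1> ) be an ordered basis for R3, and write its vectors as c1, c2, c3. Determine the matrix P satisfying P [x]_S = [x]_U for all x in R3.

Let M have columns bj and N have columns cj. Then for every x, N [x]_U = x = M [x]_S, so P = N^(-1) M.
Since det N = 1, N^(-1) has integer entries; multiplying gives P = [[1, -1, -2], [0, 1, 1], [2, -1, -2]].

[[1, -1, -2], [0, 1, 1], [2, -1, -2]]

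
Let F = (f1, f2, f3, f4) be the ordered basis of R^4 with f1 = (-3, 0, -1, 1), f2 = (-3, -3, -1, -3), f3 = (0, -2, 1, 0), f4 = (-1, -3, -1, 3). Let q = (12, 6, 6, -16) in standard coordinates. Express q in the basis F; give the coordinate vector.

(-4, 1, 0, -3)

We seek scalars with c_1 f1 + ... + c_4 f4 = q; equivalently solve M c = q where the columns of M are f1, ..., f4.
Solving this 4x4 system gives c = (-4, 1, 0, -3).
Check: -4f1 + f2 + 0·f3 - 3f4 = (12, 6, 6, -16).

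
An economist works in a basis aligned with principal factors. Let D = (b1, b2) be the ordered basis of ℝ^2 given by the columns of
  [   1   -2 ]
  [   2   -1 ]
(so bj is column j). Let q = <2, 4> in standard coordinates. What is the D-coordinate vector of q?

[q]_D is the unique c with M c = q, where M has columns b1, b2.
System: c_1 - 2c_2 = 2, 2c_1 - c_2 = 4; solving gives c_1 = 2, c_2 = 0.
Check: 2b1 + 0·b2 = <2, 4>.

<2, 0>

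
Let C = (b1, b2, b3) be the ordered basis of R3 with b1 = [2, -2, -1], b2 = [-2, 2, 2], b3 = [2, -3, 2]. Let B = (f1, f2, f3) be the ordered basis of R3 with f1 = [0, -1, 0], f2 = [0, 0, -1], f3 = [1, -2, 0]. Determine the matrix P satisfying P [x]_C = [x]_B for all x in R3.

[[-2, 2, -1], [1, -2, -2], [2, -2, 2]]

Let M have columns bj and N have columns fj. Then for every x, N [x]_B = x = M [x]_C, so P = N^(-1) M.
Since det N = 1, N^(-1) has integer entries; multiplying gives P = [[-2, 2, -1], [1, -2, -2], [2, -2, 2]].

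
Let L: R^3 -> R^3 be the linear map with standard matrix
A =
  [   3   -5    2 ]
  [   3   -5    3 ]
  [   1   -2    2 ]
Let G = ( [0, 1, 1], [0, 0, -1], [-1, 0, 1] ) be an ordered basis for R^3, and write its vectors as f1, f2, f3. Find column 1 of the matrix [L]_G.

Column 1 of [L]_G is the G-coordinate vector of L(f1).
In standard coordinates L(f1) = A f1 = [-3, -2, 0].
Converting to G: [-3, -2, 0] = -2f1 + f2 + 3f3, so the coordinate vector is [-2, 1, 3].

[-2, 1, 3]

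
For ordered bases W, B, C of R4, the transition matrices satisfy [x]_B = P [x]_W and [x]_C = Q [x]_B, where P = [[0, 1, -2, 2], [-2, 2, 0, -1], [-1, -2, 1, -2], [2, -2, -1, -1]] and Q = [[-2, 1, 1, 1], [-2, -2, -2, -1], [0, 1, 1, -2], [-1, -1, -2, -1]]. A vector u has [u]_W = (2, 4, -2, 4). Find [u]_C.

Composing the changes, [u]_C = Q P [u]_W.
Q P = [[-1, -4, 4, -8], [4, 0, 3, 3], [-7, 4, 3, -1], [2, 3, 1, 4]]; applying this to (2, 4, -2, 4) gives (-58, 14, -8, 30).

(-58, 14, -8, 30)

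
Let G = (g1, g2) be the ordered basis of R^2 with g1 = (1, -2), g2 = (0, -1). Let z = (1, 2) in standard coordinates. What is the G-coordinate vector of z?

Write z = c_1 g1 + c_2 g2 and solve for the c_i.
System: c_1 + 0c_2 = 1, -2c_1 - c_2 = 2; solving gives c_1 = 1, c_2 = -4.
Check: g1 - 4g2 = (1, 2).

(1, -4)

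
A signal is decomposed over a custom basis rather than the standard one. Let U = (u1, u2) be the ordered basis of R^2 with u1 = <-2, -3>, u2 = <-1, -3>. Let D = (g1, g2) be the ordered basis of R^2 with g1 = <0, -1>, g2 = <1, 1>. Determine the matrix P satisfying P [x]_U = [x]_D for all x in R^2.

Let M have columns uj and N have columns gj. Then for every x, N [x]_D = x = M [x]_U, so P = N^(-1) M.
Since det N = 1, N^(-1) has integer entries; multiplying gives P = [[1, 2], [-2, -1]].

[[1, 2], [-2, -1]]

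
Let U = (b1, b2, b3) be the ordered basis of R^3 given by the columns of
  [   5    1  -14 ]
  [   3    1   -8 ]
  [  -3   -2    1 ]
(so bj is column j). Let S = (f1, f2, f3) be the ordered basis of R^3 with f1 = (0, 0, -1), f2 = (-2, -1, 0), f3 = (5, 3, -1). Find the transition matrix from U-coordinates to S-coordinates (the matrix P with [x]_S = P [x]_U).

Column j of P is [bj]_S, since P maps U-coordinates to S-coordinates.
Expressing b1 in S: b1 = 2f1 + 0·f2 + f3, so column 1 of P is (2, 0, 1).
Doing the same for each bj gives P = [[2, 1, 1], [0, 2, 2], [1, 1, -2]].

[[2, 1, 1], [0, 2, 2], [1, 1, -2]]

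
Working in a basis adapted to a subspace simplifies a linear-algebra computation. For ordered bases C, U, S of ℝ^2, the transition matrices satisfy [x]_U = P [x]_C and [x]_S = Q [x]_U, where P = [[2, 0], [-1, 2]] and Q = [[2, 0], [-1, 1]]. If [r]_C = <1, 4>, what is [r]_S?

Apply P to get U-coordinates <2, 7>, then Q to get S-coordinates.
The result is [r]_S = <4, 5>.

<4, 5>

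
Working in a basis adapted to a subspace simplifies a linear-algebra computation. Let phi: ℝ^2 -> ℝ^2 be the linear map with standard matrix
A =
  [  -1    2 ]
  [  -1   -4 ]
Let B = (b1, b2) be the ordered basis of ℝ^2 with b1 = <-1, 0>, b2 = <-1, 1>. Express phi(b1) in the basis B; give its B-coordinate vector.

<-2, 1>

Compute phi(b1) = A b1 = <1, 1> in standard coordinates.
Then write this in B-coordinates: solve for y in y_1 b1 + y_2 b2 = <1, 1>.
This gives y = <-2, 1>, which is column 1 of [phi]_B.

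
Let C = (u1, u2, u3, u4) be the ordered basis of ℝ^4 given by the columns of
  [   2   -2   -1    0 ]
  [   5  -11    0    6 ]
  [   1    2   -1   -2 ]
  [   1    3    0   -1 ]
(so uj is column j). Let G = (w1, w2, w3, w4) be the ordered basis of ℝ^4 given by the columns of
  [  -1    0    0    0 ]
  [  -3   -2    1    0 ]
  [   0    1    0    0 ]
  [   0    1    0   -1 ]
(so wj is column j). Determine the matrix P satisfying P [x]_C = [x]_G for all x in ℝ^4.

[[-2, 2, 1, 0], [1, 2, -1, -2], [1, -1, 1, 2], [0, -1, -1, -1]]

Column j of P is [uj]_G, since P maps C-coordinates to G-coordinates.
Expressing u1 in G: u1 = -2w1 + w2 + w3 + 0·w4, so column 1 of P is <-2, 1, 1, 0>.
Doing the same for each uj gives P = [[-2, 2, 1, 0], [1, 2, -1, -2], [1, -1, 1, 2], [0, -1, -1, -1]].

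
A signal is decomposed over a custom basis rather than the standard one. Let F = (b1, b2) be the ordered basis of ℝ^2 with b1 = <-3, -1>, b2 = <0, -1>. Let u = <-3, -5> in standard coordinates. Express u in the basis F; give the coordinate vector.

We seek scalars with c_1 b1 + c_2 b2 = u; equivalently solve M c = u where the columns of M are b1, b2.
System: -3c_1 + 0c_2 = -3, -c_1 - c_2 = -5; solving gives c_1 = 1, c_2 = 4.
Check: b1 + 4b2 = <-3, -5>.

<1, 4>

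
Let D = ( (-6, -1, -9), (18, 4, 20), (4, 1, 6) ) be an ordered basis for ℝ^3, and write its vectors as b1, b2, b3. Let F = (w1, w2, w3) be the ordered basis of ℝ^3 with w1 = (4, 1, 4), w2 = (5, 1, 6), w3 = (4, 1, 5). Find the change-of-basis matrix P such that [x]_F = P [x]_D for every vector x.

Column j of P is [bj]_F, since P maps D-coordinates to F-coordinates.
Expressing b1 in F: b1 = 2w1 - 2w2 - w3, so column 1 of P is (2, -2, -1).
Doing the same for each bj gives P = [[2, 2, -1], [-2, 2, 0], [-1, 0, 2]].

[[2, 2, -1], [-2, 2, 0], [-1, 0, 2]]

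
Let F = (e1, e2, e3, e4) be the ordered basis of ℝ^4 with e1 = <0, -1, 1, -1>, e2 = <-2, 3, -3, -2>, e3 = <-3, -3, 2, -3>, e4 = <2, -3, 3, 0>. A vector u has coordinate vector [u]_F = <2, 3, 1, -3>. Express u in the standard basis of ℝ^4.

<-15, 13, -14, -11>

The coordinates say u = 2e1 + 3e2 + e3 - 3e4; adding the scaled basis vectors gives <-15, 13, -14, -11>.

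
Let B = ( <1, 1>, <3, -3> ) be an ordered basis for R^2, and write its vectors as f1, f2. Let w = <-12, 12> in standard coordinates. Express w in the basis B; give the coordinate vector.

We seek scalars with c_1 f1 + c_2 f2 = w; equivalently solve M c = w where the columns of M are f1, f2.
System: c_1 + 3c_2 = -12, c_1 - 3c_2 = 12; solving gives c_1 = 0, c_2 = -4.
Check: 0·f1 - 4f2 = <-12, 12>.

<0, -4>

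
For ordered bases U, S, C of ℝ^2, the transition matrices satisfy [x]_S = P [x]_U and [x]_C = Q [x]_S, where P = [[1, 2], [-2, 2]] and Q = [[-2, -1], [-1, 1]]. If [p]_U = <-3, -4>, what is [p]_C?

<24, 9>

Apply P to get S-coordinates <-11, -2>, then Q to get C-coordinates.
The result is [p]_C = <24, 9>.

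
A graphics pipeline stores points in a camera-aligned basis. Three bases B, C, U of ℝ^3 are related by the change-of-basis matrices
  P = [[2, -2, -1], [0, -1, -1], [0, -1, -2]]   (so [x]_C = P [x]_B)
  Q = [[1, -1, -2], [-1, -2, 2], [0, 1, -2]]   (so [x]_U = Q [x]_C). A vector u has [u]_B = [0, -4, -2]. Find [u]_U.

[-12, -6, -10]

First [u]_C = P [u]_B = [10, 6, 8].
Then [u]_U = Q [u]_C = [-12, -6, -10].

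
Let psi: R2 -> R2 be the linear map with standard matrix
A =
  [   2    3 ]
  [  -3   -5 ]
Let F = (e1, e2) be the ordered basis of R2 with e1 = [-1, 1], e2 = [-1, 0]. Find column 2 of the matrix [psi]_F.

Compute psi(e2) = A e2 = [-2, 3] in standard coordinates.
Then write this in F-coordinates: solve for y in y_1 e1 + y_2 e2 = [-2, 3].
This gives y = [3, -1], which is column 2 of [psi]_F.

[3, -1]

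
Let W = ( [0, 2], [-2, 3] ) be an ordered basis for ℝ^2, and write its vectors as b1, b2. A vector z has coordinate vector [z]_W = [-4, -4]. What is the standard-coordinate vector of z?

[8, -20]

z = M [z]_W, where M has columns b1, b2.
Carrying out the matrix-vector product, z = [8, -20].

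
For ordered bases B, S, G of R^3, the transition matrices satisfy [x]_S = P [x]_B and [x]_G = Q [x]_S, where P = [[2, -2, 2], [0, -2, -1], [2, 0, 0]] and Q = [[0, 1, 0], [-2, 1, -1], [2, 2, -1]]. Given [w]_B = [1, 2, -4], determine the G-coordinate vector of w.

[0, 18, -22]

Composing the changes, [w]_G = Q P [w]_B.
Q P = [[0, -2, -1], [-6, 2, -5], [2, -8, 2]]; applying this to [1, 2, -4] gives [0, 18, -22].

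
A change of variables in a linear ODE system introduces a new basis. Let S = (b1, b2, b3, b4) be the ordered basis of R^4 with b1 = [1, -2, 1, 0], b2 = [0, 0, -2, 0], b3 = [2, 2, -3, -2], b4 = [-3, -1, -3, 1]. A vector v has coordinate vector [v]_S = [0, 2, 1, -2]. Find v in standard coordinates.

By definition v = 0·b1 + 2b2 + b3 - 2b4.
Summing componentwise gives [8, 4, -1, -4].

[8, 4, -1, -4]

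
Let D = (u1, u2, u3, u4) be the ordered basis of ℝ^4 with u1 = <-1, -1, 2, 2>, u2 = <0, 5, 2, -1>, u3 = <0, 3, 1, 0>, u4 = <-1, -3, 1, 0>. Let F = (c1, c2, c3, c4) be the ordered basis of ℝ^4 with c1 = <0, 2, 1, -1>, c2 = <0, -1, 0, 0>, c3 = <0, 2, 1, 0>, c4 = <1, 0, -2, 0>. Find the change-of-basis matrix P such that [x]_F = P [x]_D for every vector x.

Column j of P is [uj]_F, since P maps D-coordinates to F-coordinates.
Expressing u1 in F: u1 = -2c1 + c2 + 2c3 - c4, so column 1 of P is <-2, 1, 2, -1>.
Doing the same for each uj gives P = [[-2, 1, 0, 0], [1, -1, -1, 1], [2, 1, 1, -1], [-1, 0, 0, -1]].

[[-2, 1, 0, 0], [1, -1, -1, 1], [2, 1, 1, -1], [-1, 0, 0, -1]]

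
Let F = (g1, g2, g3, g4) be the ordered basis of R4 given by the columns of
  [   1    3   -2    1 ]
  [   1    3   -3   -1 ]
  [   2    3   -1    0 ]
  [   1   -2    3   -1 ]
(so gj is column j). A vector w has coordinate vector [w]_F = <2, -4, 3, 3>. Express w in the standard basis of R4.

The coordinates say w = 2g1 - 4g2 + 3g3 + 3g4; adding the scaled basis vectors gives <-13, -22, -11, 16>.

<-13, -22, -11, 16>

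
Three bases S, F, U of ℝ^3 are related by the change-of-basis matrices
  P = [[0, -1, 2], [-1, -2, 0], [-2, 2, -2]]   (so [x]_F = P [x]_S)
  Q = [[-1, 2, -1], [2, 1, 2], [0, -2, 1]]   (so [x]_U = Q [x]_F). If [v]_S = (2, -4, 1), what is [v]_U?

Apply P to get F-coordinates (6, 6, -14), then Q to get U-coordinates.
The result is [v]_U = (20, -10, -26).

(20, -10, -26)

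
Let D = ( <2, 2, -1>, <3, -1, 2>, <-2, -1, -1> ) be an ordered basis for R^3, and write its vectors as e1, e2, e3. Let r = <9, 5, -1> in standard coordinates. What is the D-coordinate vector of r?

<3, 1, 0>

[r]_D is the unique c with M c = r, where M has columns e1, ..., e3.
Gaussian elimination on [M | r] yields c = (3, 1, 0).
Check: 3e1 + e2 + 0·e3 = <9, 5, -1>.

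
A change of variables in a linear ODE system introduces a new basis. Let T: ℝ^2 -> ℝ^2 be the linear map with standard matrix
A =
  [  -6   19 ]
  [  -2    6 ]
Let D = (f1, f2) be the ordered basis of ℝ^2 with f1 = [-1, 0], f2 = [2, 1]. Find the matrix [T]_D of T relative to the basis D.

[[-2, -3], [2, 2]]

The j-th column of [T]_D is [T(fj)]_D.
T(f1) = A f1 = [6, 2] = -2f1 + 2f2, so column 1 is [-2, 2].
Repeating for f2 and assembling the columns gives [[-2, -3], [2, 2]].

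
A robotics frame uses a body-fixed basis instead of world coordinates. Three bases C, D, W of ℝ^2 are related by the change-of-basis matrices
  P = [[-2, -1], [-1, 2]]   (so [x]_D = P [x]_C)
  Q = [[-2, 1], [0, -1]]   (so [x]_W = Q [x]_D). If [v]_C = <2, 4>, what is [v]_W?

Composing the changes, [v]_W = Q P [v]_C.
Q P = [[3, 4], [1, -2]]; applying this to <2, 4> gives <22, -6>.

<22, -6>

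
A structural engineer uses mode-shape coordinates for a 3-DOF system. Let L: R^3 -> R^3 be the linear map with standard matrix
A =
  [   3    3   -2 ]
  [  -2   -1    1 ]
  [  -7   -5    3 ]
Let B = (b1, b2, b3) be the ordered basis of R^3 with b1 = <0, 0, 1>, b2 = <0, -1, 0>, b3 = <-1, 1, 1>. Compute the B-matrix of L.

Let P have columns b1, ..., b3. Then [L]_B = P^(-1) A P.
Here det P = -1, so P^(-1) is integer; computing A P first and then P^(-1)(A P) gives [[1, 2, 3], [1, 2, 0], [2, 3, 2]].

[[1, 2, 3], [1, 2, 0], [2, 3, 2]]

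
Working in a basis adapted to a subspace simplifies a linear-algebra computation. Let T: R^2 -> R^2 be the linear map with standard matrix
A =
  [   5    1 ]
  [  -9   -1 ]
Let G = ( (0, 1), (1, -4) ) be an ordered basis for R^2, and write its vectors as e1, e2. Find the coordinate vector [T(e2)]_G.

(-1, 1)

Compute T(e2) = A e2 = (1, -5) in standard coordinates.
Then write this in G-coordinates: solve for y in y_1 e1 + y_2 e2 = (1, -5).
This gives y = (-1, 1), which is column 2 of [T]_G.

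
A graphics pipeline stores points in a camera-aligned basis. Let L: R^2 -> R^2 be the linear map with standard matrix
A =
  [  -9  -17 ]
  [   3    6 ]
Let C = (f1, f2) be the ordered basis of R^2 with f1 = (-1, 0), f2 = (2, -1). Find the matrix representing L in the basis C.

With P the matrix whose columns are f1, f2, [L]_C = P^(-1) A P.
Column by column: L(f1) = A f1 = (9, -3); its C-coordinates (-3, 3) give column 1.
Continuing for each basis vector yields [L]_C = [[-3, 1], [3, 0]].

[[-3, 1], [3, 0]]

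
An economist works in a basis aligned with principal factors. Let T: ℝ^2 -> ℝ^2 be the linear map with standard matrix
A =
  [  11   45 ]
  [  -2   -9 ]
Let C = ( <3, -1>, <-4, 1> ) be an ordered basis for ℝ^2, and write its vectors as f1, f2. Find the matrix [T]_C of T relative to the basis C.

[[0, 3], [3, 2]]

Let P have columns f1, f2. Then [T]_C = P^(-1) A P.
Here det P = -1, so P^(-1) is integer; computing A P first and then P^(-1)(A P) gives [[0, 3], [3, 2]].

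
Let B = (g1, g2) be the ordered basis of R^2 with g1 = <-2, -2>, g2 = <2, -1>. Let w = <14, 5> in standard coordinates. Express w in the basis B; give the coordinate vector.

<-4, 3>

Write w = c_1 g1 + c_2 g2 and solve for the c_i.
System: -2c_1 + 2c_2 = 14, -2c_1 - c_2 = 5; solving gives c_1 = -4, c_2 = 3.
Check: -4g1 + 3g2 = <14, 5>.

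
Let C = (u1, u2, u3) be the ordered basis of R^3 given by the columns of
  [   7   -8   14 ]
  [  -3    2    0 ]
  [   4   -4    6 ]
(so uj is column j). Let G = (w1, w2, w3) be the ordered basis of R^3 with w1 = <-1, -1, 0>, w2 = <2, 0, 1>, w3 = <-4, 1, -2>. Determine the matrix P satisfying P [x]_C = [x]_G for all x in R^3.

[[1, 0, -2], [0, 0, 2], [-2, 2, -2]]

Let M have columns uj and N have columns wj. Then for every x, N [x]_G = x = M [x]_C, so P = N^(-1) M.
Since det N = 1, N^(-1) has integer entries; multiplying gives P = [[1, 0, -2], [0, 0, 2], [-2, 2, -2]].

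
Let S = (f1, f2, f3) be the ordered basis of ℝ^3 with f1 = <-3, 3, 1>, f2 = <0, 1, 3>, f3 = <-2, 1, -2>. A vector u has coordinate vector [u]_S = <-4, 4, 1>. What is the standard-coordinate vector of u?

<10, -7, 6>

The coordinates say u = -4f1 + 4f2 + f3; adding the scaled basis vectors gives <10, -7, 6>.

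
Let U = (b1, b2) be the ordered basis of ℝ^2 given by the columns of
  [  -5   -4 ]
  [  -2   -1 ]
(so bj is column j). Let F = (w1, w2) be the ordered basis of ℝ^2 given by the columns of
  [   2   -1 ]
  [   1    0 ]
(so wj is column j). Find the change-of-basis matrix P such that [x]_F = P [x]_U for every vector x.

[[-2, -1], [1, 2]]

Take x = bj: its U-coordinates are the j-th standard unit vector, so P e_j — column j of P — equals [bj]_F.
b1 = -2w1 + w2, giving column 1 = <-2, 1>; repeating for each j gives P = [[-2, -1], [1, 2]].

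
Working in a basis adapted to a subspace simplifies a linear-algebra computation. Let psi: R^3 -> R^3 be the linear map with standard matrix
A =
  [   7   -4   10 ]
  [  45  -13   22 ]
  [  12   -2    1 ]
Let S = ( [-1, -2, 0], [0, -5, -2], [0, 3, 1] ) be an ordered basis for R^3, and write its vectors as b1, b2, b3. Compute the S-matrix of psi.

[[-1, 0, 2], [3, -3, 2], [-2, 2, -1]]

With P the matrix whose columns are b1, ..., b3, [psi]_S = P^(-1) A P.
Column by column: psi(b1) = A b1 = [1, -19, -8]; its S-coordinates [-1, 3, -2] give column 1.
Continuing for each basis vector yields [psi]_S = [[-1, 0, 2], [3, -3, 2], [-2, 2, -1]].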